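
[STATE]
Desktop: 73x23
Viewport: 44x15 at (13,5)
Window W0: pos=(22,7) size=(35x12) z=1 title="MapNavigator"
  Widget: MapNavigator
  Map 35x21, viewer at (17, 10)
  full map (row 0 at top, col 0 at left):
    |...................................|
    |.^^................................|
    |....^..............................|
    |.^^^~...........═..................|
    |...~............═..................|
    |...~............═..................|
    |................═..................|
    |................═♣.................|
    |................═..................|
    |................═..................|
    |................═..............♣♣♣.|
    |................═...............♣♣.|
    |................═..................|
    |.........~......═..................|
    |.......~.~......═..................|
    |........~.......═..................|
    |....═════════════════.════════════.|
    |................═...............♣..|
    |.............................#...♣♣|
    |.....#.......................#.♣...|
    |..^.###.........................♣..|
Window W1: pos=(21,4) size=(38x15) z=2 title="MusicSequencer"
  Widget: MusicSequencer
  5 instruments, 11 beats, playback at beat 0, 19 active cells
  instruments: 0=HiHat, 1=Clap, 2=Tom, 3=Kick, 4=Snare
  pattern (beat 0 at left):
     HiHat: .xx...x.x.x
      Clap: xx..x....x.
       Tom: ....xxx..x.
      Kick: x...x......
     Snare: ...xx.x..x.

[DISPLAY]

        ┃ MusicSequencer                    
        ┠───────────────────────────────────
        ┃      ▼1234567890                  
        ┃ HiHat·██···█·█·█                  
        ┃  Clap██··█····█·                  
        ┃   Tom····███··█·                  
        ┃  Kick█···█······                  
        ┃ Snare···██·█··█·                  
        ┃                                   
        ┃                                   
        ┃                                   
        ┃                                   
        ┃                                   
        ┗━━━━━━━━━━━━━━━━━━━━━━━━━━━━━━━━━━━
                                            


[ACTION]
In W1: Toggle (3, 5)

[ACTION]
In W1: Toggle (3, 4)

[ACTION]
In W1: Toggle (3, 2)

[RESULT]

        ┃ MusicSequencer                    
        ┠───────────────────────────────────
        ┃      ▼1234567890                  
        ┃ HiHat·██···█·█·█                  
        ┃  Clap██··█····█·                  
        ┃   Tom····███··█·                  
        ┃  Kick█·█··█·····                  
        ┃ Snare···██·█··█·                  
        ┃                                   
        ┃                                   
        ┃                                   
        ┃                                   
        ┃                                   
        ┗━━━━━━━━━━━━━━━━━━━━━━━━━━━━━━━━━━━
                                            


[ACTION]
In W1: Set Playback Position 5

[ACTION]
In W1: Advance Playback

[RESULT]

        ┃ MusicSequencer                    
        ┠───────────────────────────────────
        ┃      012345▼7890                  
        ┃ HiHat·██···█·█·█                  
        ┃  Clap██··█····█·                  
        ┃   Tom····███··█·                  
        ┃  Kick█·█··█·····                  
        ┃ Snare···██·█··█·                  
        ┃                                   
        ┃                                   
        ┃                                   
        ┃                                   
        ┃                                   
        ┗━━━━━━━━━━━━━━━━━━━━━━━━━━━━━━━━━━━
                                            


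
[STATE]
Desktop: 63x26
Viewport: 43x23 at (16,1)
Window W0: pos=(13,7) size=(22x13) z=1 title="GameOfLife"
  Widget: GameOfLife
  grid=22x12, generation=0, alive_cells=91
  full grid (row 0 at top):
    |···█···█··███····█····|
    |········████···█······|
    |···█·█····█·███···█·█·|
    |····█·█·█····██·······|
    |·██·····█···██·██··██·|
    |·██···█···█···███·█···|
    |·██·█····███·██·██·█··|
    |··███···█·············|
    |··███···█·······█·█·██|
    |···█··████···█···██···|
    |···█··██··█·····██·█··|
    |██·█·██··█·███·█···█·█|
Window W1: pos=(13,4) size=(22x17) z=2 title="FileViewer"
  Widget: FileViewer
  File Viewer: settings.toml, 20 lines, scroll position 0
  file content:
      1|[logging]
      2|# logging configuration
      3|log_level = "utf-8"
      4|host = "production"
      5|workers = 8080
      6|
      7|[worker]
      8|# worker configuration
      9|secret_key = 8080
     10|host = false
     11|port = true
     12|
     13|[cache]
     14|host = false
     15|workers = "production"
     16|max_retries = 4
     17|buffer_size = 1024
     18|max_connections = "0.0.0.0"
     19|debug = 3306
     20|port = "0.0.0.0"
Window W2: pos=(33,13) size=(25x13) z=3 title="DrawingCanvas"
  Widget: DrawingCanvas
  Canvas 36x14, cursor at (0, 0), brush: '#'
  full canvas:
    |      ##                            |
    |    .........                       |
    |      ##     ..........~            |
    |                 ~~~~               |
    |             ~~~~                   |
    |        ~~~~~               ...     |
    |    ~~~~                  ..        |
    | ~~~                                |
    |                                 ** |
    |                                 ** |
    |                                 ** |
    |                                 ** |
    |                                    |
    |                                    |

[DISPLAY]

                                           
                                           
                                           
━━━━━━━━━━━━━━━━━━┓                        
ileViewer         ┃                        
──────────────────┨                        
ogging]          ▲┃                        
logging configura█┃                        
g_level = "utf-8"░┃                        
st = "production"░┃                        
rkers = 8080     ░┃                        
                 ░┃                        
orker]           ┏━━━━━━━━━━━━━━━━━━━━━━━┓ 
worker configurat┃ DrawingCanvas         ┃ 
cret_key = 8080  ┠───────────────────────┨ 
st = false       ┃+     ##               ┃ 
rt = true        ┃    .........          ┃ 
                 ┃      ##     ..........┃ 
ache]            ┃                 ~~~~  ┃ 
━━━━━━━━━━━━━━━━━┃             ~~~~      ┃ 
                 ┃        ~~~~~          ┃ 
                 ┃    ~~~~               ┃ 
                 ┃ ~~~                   ┃ 


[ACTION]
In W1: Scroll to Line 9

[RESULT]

                                           
                                           
                                           
━━━━━━━━━━━━━━━━━━┓                        
ileViewer         ┃                        
──────────────────┨                        
worker configurat▲┃                        
cret_key = 8080  ░┃                        
st = false       ░┃                        
rt = true        ░┃                        
                 ░┃                        
ache]            ░┃                        
st = false       ┏━━━━━━━━━━━━━━━━━━━━━━━┓ 
rkers = "producti┃ DrawingCanvas         ┃ 
x_retries = 4    ┠───────────────────────┨ 
ffer_size = 1024 ┃+     ##               ┃ 
x_connections = "┃    .........          ┃ 
bug = 3306       ┃      ##     ..........┃ 
rt = "0.0.0.0"   ┃                 ~~~~  ┃ 
━━━━━━━━━━━━━━━━━┃             ~~~~      ┃ 
                 ┃        ~~~~~          ┃ 
                 ┃    ~~~~               ┃ 
                 ┃ ~~~                   ┃ 


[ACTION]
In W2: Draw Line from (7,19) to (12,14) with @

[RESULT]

                                           
                                           
                                           
━━━━━━━━━━━━━━━━━━┓                        
ileViewer         ┃                        
──────────────────┨                        
worker configurat▲┃                        
cret_key = 8080  ░┃                        
st = false       ░┃                        
rt = true        ░┃                        
                 ░┃                        
ache]            ░┃                        
st = false       ┏━━━━━━━━━━━━━━━━━━━━━━━┓ 
rkers = "producti┃ DrawingCanvas         ┃ 
x_retries = 4    ┠───────────────────────┨ 
ffer_size = 1024 ┃+     ##               ┃ 
x_connections = "┃    .........          ┃ 
bug = 3306       ┃      ##     ..........┃ 
rt = "0.0.0.0"   ┃                 ~~~~  ┃ 
━━━━━━━━━━━━━━━━━┃             ~~~~      ┃ 
                 ┃        ~~~~~          ┃ 
                 ┃    ~~~~               ┃ 
                 ┃ ~~~               @   ┃ 


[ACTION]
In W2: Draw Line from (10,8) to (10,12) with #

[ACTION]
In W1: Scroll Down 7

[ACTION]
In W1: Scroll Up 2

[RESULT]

                                           
                                           
                                           
━━━━━━━━━━━━━━━━━━┓                        
ileViewer         ┃                        
──────────────────┨                        
                 ▲┃                        
orker]           ░┃                        
worker configurat░┃                        
cret_key = 8080  ░┃                        
st = false       ░┃                        
rt = true        ░┃                        
                 ┏━━━━━━━━━━━━━━━━━━━━━━━┓ 
ache]            ┃ DrawingCanvas         ┃ 
st = false       ┠───────────────────────┨ 
rkers = "producti┃+     ##               ┃ 
x_retries = 4    ┃    .........          ┃ 
ffer_size = 1024 ┃      ##     ..........┃ 
x_connections = "┃                 ~~~~  ┃ 
━━━━━━━━━━━━━━━━━┃             ~~~~      ┃ 
                 ┃        ~~~~~          ┃ 
                 ┃    ~~~~               ┃ 
                 ┃ ~~~               @   ┃ 


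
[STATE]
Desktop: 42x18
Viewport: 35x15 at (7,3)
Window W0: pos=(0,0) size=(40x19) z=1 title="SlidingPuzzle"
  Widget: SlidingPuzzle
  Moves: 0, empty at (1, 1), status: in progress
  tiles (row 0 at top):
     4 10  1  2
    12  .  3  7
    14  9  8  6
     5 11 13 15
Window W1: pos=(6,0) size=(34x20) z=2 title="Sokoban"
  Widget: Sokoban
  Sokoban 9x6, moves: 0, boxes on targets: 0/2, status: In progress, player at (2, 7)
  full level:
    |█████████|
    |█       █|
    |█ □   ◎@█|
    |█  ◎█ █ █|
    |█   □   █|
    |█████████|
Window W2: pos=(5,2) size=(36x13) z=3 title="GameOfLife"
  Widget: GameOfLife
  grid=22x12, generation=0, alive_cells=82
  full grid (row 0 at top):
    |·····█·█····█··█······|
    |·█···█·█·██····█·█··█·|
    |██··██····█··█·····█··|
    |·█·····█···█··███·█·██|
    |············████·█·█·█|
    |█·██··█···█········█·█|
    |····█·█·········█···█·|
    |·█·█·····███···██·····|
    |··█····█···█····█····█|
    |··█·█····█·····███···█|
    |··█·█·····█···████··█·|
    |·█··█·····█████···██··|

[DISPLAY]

GameOfLife                       ┃ 
─────────────────────────────────┨ 
en: 0                            ┃ 
█··██····█··█·····█··            ┃ 
█·····█···█··███·█·██            ┃ 
···········████·█·█·█            ┃ 
·██··█···█········█·█            ┃ 
···█·█·········█···█·            ┃ 
█·█·····███···██·····            ┃ 
·█····█···█····█····█            ┃ 
·█·█····█·····███···█            ┃ 
━━━━━━━━━━━━━━━━━━━━━━━━━━━━━━━━━┛ 
                                ┃  
                                ┃  
                                ┃  


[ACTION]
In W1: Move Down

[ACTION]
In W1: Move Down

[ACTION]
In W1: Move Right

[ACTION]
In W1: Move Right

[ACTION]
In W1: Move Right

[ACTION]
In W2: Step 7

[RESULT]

GameOfLife                       ┃ 
─────────────────────────────────┨ 
en: 7                            ┃ 
···█········███······            ┃ 
··█········██·█······            ┃ 
··███················            ┃ 
·███·█···█···········            ┃ 
██···██·█············            ┃ 
··███·██·············            ┃ 
·······██········█···            ┃ 
············█·██·█···            ┃ 
━━━━━━━━━━━━━━━━━━━━━━━━━━━━━━━━━┛ 
                                ┃  
                                ┃  
                                ┃  


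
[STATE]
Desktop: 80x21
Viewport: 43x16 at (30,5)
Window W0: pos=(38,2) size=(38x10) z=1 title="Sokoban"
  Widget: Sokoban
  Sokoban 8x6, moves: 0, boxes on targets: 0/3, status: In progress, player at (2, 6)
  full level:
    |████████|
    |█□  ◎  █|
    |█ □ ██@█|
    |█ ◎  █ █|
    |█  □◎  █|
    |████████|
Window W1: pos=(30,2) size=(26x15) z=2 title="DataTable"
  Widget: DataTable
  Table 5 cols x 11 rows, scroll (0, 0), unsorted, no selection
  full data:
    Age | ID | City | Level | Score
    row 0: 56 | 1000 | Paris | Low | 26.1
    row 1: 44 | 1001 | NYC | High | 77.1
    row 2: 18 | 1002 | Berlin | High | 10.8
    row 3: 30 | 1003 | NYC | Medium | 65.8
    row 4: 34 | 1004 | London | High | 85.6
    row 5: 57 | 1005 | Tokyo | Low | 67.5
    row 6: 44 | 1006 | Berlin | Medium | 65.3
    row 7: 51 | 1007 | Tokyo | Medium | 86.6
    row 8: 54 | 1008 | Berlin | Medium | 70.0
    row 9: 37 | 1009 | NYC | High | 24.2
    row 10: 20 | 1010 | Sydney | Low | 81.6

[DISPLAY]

┃Age│ID  │City  │Level │S┃                 
┃───┼────┼──────┼──────┼─┃                 
┃56 │1000│Paris │Low   │2┃                 
┃44 │1001│NYC   │High  │7┃                 
┃18 │1002│Berlin│High  │1┃                 
┃30 │1003│NYC   │Medium│6┃                 
┃34 │1004│London│High  │8┃━━━━━━━━━━━━━━━━━
┃57 │1005│Tokyo │Low   │6┃                 
┃44 │1006│Berlin│Medium│6┃                 
┃51 │1007│Tokyo │Medium│8┃                 
┃54 │1008│Berlin│Medium│7┃                 
┗━━━━━━━━━━━━━━━━━━━━━━━━┛                 
                                           
                                           
                                           
                                           


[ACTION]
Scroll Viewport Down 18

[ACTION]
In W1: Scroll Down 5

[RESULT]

┃Age│ID  │City  │Level │S┃                 
┃───┼────┼──────┼──────┼─┃                 
┃18 │1002│Berlin│High  │1┃                 
┃30 │1003│NYC   │Medium│6┃                 
┃34 │1004│London│High  │8┃                 
┃57 │1005│Tokyo │Low   │6┃                 
┃44 │1006│Berlin│Medium│6┃━━━━━━━━━━━━━━━━━
┃51 │1007│Tokyo │Medium│8┃                 
┃54 │1008│Berlin│Medium│7┃                 
┃37 │1009│NYC   │High  │2┃                 
┃20 │1010│Sydney│Low   │8┃                 
┗━━━━━━━━━━━━━━━━━━━━━━━━┛                 
                                           
                                           
                                           
                                           


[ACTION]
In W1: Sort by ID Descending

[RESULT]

┃Age│ID ▼│City  │Level │S┃                 
┃───┼────┼──────┼──────┼─┃                 
┃54 │1008│Berlin│Medium│7┃                 
┃51 │1007│Tokyo │Medium│8┃                 
┃44 │1006│Berlin│Medium│6┃                 
┃57 │1005│Tokyo │Low   │6┃                 
┃34 │1004│London│High  │8┃━━━━━━━━━━━━━━━━━
┃30 │1003│NYC   │Medium│6┃                 
┃18 │1002│Berlin│High  │1┃                 
┃44 │1001│NYC   │High  │7┃                 
┃56 │1000│Paris │Low   │2┃                 
┗━━━━━━━━━━━━━━━━━━━━━━━━┛                 
                                           
                                           
                                           
                                           


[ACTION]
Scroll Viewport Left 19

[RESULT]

                   ┃Age│ID ▼│City  │Level │
                   ┃───┼────┼──────┼──────┼
                   ┃54 │1008│Berlin│Medium│
                   ┃51 │1007│Tokyo │Medium│
                   ┃44 │1006│Berlin│Medium│
                   ┃57 │1005│Tokyo │Low   │
                   ┃34 │1004│London│High  │
                   ┃30 │1003│NYC   │Medium│
                   ┃18 │1002│Berlin│High  │
                   ┃44 │1001│NYC   │High  │
                   ┃56 │1000│Paris │Low   │
                   ┗━━━━━━━━━━━━━━━━━━━━━━━
                                           
                                           
                                           
                                           


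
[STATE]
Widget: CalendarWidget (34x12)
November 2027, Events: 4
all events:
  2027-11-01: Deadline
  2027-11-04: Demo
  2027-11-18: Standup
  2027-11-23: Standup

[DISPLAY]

          November 2027           
Mo Tu We Th Fr Sa Su              
 1*  2  3  4*  5  6  7            
 8  9 10 11 12 13 14              
15 16 17 18* 19 20 21             
22 23* 24 25 26 27 28             
29 30                             
                                  
                                  
                                  
                                  
                                  


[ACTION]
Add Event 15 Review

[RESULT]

          November 2027           
Mo Tu We Th Fr Sa Su              
 1*  2  3  4*  5  6  7            
 8  9 10 11 12 13 14              
15* 16 17 18* 19 20 21            
22 23* 24 25 26 27 28             
29 30                             
                                  
                                  
                                  
                                  
                                  


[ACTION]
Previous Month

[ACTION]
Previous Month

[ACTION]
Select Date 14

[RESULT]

          September 2027          
Mo Tu We Th Fr Sa Su              
       1  2  3  4  5              
 6  7  8  9 10 11 12              
13 [14] 15 16 17 18 19            
20 21 22 23 24 25 26              
27 28 29 30                       
                                  
                                  
                                  
                                  
                                  


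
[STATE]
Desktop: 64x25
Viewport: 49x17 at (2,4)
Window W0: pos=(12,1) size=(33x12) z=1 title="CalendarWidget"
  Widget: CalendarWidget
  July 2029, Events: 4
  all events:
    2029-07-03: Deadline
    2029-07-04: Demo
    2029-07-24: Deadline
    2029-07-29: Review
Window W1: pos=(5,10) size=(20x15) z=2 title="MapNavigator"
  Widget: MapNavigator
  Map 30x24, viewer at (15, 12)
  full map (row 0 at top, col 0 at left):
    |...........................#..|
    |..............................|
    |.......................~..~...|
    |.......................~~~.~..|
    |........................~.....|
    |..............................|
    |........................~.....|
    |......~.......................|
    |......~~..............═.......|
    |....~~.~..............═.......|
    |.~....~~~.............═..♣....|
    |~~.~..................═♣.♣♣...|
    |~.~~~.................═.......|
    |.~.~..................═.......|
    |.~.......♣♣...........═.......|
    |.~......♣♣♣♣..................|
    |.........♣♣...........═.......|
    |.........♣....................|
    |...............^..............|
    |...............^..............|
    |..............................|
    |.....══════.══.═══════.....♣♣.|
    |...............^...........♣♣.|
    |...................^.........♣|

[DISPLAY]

          ┃           July 2029           ┃      
          ┃Mo Tu We Th Fr Sa Su           ┃      
          ┃                   1           ┃      
          ┃ 2  3*  4*  5  6  7  8         ┃      
          ┃ 9 10 11 12 13 14 15           ┃      
          ┃16 17 18 19 20 21 22           ┃      
   ┏━━━━━━━━━━━━━━━━━━┓ 27 28 29*         ┃      
   ┃ MapNavigator     ┃                   ┃      
   ┠──────────────────┨━━━━━━━━━━━━━━━━━━━┛      
   ┃~.................┃                          
   ┃~~..............═.┃                          
   ┃.~..............═.┃                          
   ┃~~~.............═.┃                          
   ┃................═♣┃                          
   ┃.........@......═.┃                          
   ┃................═.┃                          
   ┃...♣♣...........═.┃                          


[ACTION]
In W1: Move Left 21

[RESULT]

          ┃           July 2029           ┃      
          ┃Mo Tu We Th Fr Sa Su           ┃      
          ┃                   1           ┃      
          ┃ 2  3*  4*  5  6  7  8         ┃      
          ┃ 9 10 11 12 13 14 15           ┃      
          ┃16 17 18 19 20 21 22           ┃      
   ┏━━━━━━━━━━━━━━━━━━┓ 27 28 29*         ┃      
   ┃ MapNavigator     ┃                   ┃      
   ┠──────────────────┨━━━━━━━━━━━━━━━━━━━┛      
   ┃         ......~..┃                          
   ┃         ......~~.┃                          
   ┃         ....~~.~.┃                          
   ┃         .~....~~~┃                          
   ┃         ~~.~.....┃                          
   ┃         @.~~~....┃                          
   ┃         .~.~.....┃                          
   ┃         .~.......┃                          


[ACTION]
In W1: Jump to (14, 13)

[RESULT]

          ┃           July 2029           ┃      
          ┃Mo Tu We Th Fr Sa Su           ┃      
          ┃                   1           ┃      
          ┃ 2  3*  4*  5  6  7  8         ┃      
          ┃ 9 10 11 12 13 14 15           ┃      
          ┃16 17 18 19 20 21 22           ┃      
   ┏━━━━━━━━━━━━━━━━━━┓ 27 28 29*         ┃      
   ┃ MapNavigator     ┃                   ┃      
   ┠──────────────────┨━━━━━━━━━━━━━━━━━━━┛      
   ┃.~~..............═┃                          
   ┃~.~..............═┃                          
   ┃.~~~.............═┃                          
   ┃.................═┃                          
   ┃.................═┃                          
   ┃.........@.......═┃                          
   ┃....♣♣...........═┃                          
   ┃...♣♣♣♣...........┃                          


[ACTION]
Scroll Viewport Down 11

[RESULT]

          ┃ 9 10 11 12 13 14 15           ┃      
          ┃16 17 18 19 20 21 22           ┃      
   ┏━━━━━━━━━━━━━━━━━━┓ 27 28 29*         ┃      
   ┃ MapNavigator     ┃                   ┃      
   ┠──────────────────┨━━━━━━━━━━━━━━━━━━━┛      
   ┃.~~..............═┃                          
   ┃~.~..............═┃                          
   ┃.~~~.............═┃                          
   ┃.................═┃                          
   ┃.................═┃                          
   ┃.........@.......═┃                          
   ┃....♣♣...........═┃                          
   ┃...♣♣♣♣...........┃                          
   ┃....♣♣...........═┃                          
   ┃....♣.............┃                          
   ┃..........^.......┃                          
   ┗━━━━━━━━━━━━━━━━━━┛                          


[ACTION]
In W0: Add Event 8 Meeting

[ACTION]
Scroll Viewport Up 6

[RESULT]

          ┃ CalendarWidget                ┃      
          ┠───────────────────────────────┨      
          ┃           July 2029           ┃      
          ┃Mo Tu We Th Fr Sa Su           ┃      
          ┃                   1           ┃      
          ┃ 2  3*  4*  5  6  7  8*        ┃      
          ┃ 9 10 11 12 13 14 15           ┃      
          ┃16 17 18 19 20 21 22           ┃      
   ┏━━━━━━━━━━━━━━━━━━┓ 27 28 29*         ┃      
   ┃ MapNavigator     ┃                   ┃      
   ┠──────────────────┨━━━━━━━━━━━━━━━━━━━┛      
   ┃.~~..............═┃                          
   ┃~.~..............═┃                          
   ┃.~~~.............═┃                          
   ┃.................═┃                          
   ┃.................═┃                          
   ┃.........@.......═┃                          


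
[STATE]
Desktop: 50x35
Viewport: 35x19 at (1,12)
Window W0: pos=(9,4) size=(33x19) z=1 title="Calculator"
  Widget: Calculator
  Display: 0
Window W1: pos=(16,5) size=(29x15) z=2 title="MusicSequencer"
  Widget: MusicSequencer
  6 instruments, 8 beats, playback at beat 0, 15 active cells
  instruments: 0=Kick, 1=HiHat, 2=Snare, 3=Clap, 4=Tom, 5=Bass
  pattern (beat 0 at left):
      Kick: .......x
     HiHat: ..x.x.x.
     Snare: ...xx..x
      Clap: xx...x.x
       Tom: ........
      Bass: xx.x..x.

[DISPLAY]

        ┃├───┼─┃  Clap██···█·█     
        ┃│ 1 │ ┃   Tom········     
        ┃├───┼─┃  Bass██·█··█·     
        ┃│ 0 │ ┃                   
        ┃├───┼─┃                   
        ┃│ C │ ┃                   
        ┃└───┴─┃                   
        ┃      ┗━━━━━━━━━━━━━━━━━━━
        ┃                          
        ┃                          
        ┗━━━━━━━━━━━━━━━━━━━━━━━━━━
                                   
                                   
                                   
                                   
                                   
                                   
                                   
                                   


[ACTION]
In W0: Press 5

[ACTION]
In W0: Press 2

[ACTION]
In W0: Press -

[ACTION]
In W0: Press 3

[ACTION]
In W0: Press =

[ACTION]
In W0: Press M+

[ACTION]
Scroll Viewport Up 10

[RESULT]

                                   
                                   
        ┏━━━━━━━━━━━━━━━━━━━━━━━━━━
        ┃ Calcu┏━━━━━━━━━━━━━━━━━━━
        ┠──────┃ MusicSequencer    
        ┃      ┠───────────────────
        ┃┌───┬─┃      ▼1234567     
        ┃│ 7 │ ┃  Kick·······█     
        ┃├───┼─┃ HiHat··█·█·█·     
        ┃│ 4 │ ┃ Snare···██··█     
        ┃├───┼─┃  Clap██···█·█     
        ┃│ 1 │ ┃   Tom········     
        ┃├───┼─┃  Bass██·█··█·     
        ┃│ 0 │ ┃                   
        ┃├───┼─┃                   
        ┃│ C │ ┃                   
        ┃└───┴─┃                   
        ┃      ┗━━━━━━━━━━━━━━━━━━━
        ┃                          


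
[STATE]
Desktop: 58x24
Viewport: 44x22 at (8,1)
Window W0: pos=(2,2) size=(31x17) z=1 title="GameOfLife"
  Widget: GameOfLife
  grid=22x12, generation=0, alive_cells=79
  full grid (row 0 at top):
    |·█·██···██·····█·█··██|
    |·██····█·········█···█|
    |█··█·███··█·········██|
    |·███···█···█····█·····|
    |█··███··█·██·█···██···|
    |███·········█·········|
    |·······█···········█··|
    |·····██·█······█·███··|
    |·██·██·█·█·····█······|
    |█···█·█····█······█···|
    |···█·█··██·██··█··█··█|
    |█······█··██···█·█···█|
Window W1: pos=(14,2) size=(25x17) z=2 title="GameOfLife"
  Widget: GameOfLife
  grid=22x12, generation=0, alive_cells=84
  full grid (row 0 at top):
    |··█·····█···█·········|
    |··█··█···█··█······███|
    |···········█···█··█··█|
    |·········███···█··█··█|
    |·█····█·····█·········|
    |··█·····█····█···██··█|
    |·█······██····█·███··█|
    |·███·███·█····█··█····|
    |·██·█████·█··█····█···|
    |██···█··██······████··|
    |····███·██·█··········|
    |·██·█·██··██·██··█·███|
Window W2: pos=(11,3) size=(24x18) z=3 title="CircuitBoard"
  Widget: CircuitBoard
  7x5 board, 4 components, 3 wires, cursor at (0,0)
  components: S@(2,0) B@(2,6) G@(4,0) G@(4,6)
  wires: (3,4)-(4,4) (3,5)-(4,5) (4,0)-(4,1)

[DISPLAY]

                                            
━━━━━━┏━━━━━━━━━━━━━━━━━━━━━━━┓             
OfL┏━━━━━━━━━━━━━━━━━━━━━━┓   ┃             
───┃ CircuitBoard         ┃───┨             
0  ┠──────────────────────┨   ┃             
···┃   0 1 2 3 4 5 6      ┃·· ┃             
··█┃0  [.]                ┃██ ┃             
███┃                      ┃·█ ┃             
··█┃1                     ┃·█ ┃             
█··┃                      ┃·· ┃             
···┃2   S                 ┃·█ ┃             
··█┃                      ┃·█ ┃             
██·┃3                   · ┃·· ┃             
█·█┃                    │ ┃·· ┃             
·█·┃4   G ─ ·           · ┃·· ┃             
█··┃Cursor: (0,0)         ┃·· ┃             
··█┃                      ┃██ ┃             
━━━┃                      ┃━━━┛             
   ┃                      ┃                 
   ┗━━━━━━━━━━━━━━━━━━━━━━┛                 
                                            
                                            


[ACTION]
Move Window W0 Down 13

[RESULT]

                                            
      ┏━━━━━━━━━━━━━━━━━━━━━━━┓             
   ┏━━━━━━━━━━━━━━━━━━━━━━┓   ┃             
   ┃ CircuitBoard         ┃───┨             
   ┠──────────────────────┨   ┃             
   ┃   0 1 2 3 4 5 6      ┃·· ┃             
━━━┃0  [.]                ┃██ ┃             
OfL┃                      ┃·█ ┃             
───┃1                     ┃·█ ┃             
0  ┃                      ┃·· ┃             
···┃2   S                 ┃·█ ┃             
··█┃                      ┃·█ ┃             
███┃3                   · ┃·· ┃             
··█┃                    │ ┃·· ┃             
█··┃4   G ─ ·           · ┃·· ┃             
···┃Cursor: (0,0)         ┃·· ┃             
··█┃                      ┃██ ┃             
██·┃                      ┃━━━┛             
█·█┃                      ┃                 
·█·┗━━━━━━━━━━━━━━━━━━━━━━┛                 
█··██·██··█··█··█       ┃                   
··█··██···█·█···█       ┃                   


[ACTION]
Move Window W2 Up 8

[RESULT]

   ┃ CircuitBoard         ┃                 
   ┠──────────────────────┨━━━┓             
   ┃   0 1 2 3 4 5 6      ┃   ┃             
   ┃0  [.]                ┃───┨             
   ┃                      ┃   ┃             
   ┃1                     ┃·· ┃             
━━━┃                      ┃██ ┃             
OfL┃2   S                 ┃·█ ┃             
───┃                      ┃·█ ┃             
0  ┃3                   · ┃·· ┃             
···┃                    │ ┃·█ ┃             
··█┃4   G ─ ·           · ┃·█ ┃             
███┃Cursor: (0,0)         ┃·· ┃             
··█┃                      ┃·· ┃             
█··┃                      ┃·· ┃             
···┃                      ┃·· ┃             
··█┗━━━━━━━━━━━━━━━━━━━━━━┛██ ┃             
██·█··┗━━━━━━━━━━━━━━━━━━━━━━━┛             
█·█·█·····█······       ┃                   
·█····█······█···       ┃                   
█··██·██··█··█··█       ┃                   
··█··██···█·█···█       ┃                   


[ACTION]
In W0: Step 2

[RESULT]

   ┃ CircuitBoard         ┃                 
   ┠──────────────────────┨━━━┓             
   ┃   0 1 2 3 4 5 6      ┃   ┃             
   ┃0  [.]                ┃───┨             
   ┃                      ┃   ┃             
   ┃1                     ┃·· ┃             
━━━┃                      ┃██ ┃             
OfL┃2   S                 ┃·█ ┃             
───┃                      ┃·█ ┃             
2  ┃3                   · ┃·· ┃             
···┃                    │ ┃·█ ┃             
·██┃4   G ─ ·           · ┃·█ ┃             
···┃Cursor: (0,0)         ┃·· ┃             
··█┃                      ┃·· ┃             
···┃                      ┃·· ┃             
█··┃                      ┃·· ┃             
·██┗━━━━━━━━━━━━━━━━━━━━━━┛██ ┃             
█··█··┗━━━━━━━━━━━━━━━━━━━━━━━┛             
····█······██·█··       ┃                   
····████·········       ┃                   
█·······█··██····       ┃                   
██···███···█·····       ┃                   


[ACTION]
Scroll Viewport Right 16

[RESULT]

ircuitBoard         ┃                       
────────────────────┨━━━┓                   
 0 1 2 3 4 5 6      ┃   ┃                   
 [.]                ┃───┨                   
                    ┃   ┃                   
                    ┃·· ┃                   
                    ┃██ ┃                   
  S                 ┃·█ ┃                   
                    ┃·█ ┃                   
                  · ┃·· ┃                   
                  │ ┃·█ ┃                   
  G ─ ·           · ┃·█ ┃                   
rsor: (0,0)         ┃·· ┃                   
                    ┃·· ┃                   
                    ┃·· ┃                   
                    ┃·· ┃                   
━━━━━━━━━━━━━━━━━━━━┛██ ┃                   
┗━━━━━━━━━━━━━━━━━━━━━━━┛                   
·····██·█··       ┃                         
██·········       ┃                         
··█··██····       ┃                         
██···█·····       ┃                         


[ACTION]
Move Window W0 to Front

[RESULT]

ircuitBoard         ┃                       
────────────────────┨━━━┓                   
 0 1 2 3 4 5 6      ┃   ┃                   
 [.]                ┃───┨                   
                    ┃   ┃                   
                    ┃·· ┃                   
━━━━━━━━━━━━━━━━━━┓ ┃██ ┃                   
                  ┃ ┃·█ ┃                   
──────────────────┨ ┃·█ ┃                   
                  ┃ ┃·· ┃                   
···········       ┃ ┃·█ ┃                   
···········       ┃ ┃·█ ┃                   
···········       ┃ ┃·· ┃                   
██·········       ┃ ┃·· ┃                   
······██···       ┃ ┃·· ┃                   
██·····█···       ┃ ┃·· ┃                   
······█·█··       ┃━┛██ ┃                   
·····█··██·       ┃━━━━━┛                   
·····██·█··       ┃                         
██·········       ┃                         
··█··██····       ┃                         
██···█·····       ┃                         
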